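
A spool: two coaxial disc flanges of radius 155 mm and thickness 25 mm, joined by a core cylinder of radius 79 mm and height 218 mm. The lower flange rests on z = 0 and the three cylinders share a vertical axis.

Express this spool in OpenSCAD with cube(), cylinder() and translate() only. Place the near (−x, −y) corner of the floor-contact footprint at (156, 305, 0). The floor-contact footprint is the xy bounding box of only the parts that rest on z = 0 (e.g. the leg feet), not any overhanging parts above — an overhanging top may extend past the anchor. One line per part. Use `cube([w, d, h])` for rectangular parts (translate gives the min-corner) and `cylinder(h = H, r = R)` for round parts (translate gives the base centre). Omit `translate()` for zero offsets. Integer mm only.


translate([311, 460, 0]) cylinder(h = 25, r = 155);
translate([311, 460, 25]) cylinder(h = 218, r = 79);
translate([311, 460, 243]) cylinder(h = 25, r = 155);


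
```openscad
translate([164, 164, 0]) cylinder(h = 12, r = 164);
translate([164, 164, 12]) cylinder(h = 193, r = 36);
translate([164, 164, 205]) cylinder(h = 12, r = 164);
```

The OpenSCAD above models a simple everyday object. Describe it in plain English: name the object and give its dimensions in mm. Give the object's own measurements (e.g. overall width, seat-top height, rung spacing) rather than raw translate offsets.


A spool: two coaxial disc flanges of radius 164 mm and thickness 12 mm, joined by a core cylinder of radius 36 mm and height 193 mm. The lower flange rests on z = 0 and the three cylinders share a vertical axis.


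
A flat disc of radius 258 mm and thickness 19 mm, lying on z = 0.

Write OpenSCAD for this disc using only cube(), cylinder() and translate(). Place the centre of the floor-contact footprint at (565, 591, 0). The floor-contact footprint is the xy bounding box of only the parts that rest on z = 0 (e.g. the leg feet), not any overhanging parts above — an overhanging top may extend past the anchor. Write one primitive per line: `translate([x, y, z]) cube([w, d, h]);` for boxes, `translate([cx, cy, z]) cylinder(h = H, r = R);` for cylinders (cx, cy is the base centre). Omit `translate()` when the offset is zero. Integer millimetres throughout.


translate([565, 591, 0]) cylinder(h = 19, r = 258);


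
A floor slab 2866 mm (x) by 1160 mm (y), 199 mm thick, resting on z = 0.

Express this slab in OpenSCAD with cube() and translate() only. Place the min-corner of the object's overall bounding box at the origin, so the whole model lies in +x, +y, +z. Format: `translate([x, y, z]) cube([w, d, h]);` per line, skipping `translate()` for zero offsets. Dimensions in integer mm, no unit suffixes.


cube([2866, 1160, 199]);


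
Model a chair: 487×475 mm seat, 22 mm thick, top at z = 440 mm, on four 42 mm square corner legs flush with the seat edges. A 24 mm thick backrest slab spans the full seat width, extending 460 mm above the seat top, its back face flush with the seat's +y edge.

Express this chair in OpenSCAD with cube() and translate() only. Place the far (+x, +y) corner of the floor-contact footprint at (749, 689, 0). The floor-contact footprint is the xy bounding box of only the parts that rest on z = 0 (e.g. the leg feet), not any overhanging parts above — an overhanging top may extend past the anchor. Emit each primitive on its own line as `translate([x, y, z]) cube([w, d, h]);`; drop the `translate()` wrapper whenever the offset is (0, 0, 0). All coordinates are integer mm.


translate([262, 214, 418]) cube([487, 475, 22]);
translate([262, 214, 0]) cube([42, 42, 418]);
translate([707, 214, 0]) cube([42, 42, 418]);
translate([262, 647, 0]) cube([42, 42, 418]);
translate([707, 647, 0]) cube([42, 42, 418]);
translate([262, 665, 440]) cube([487, 24, 460]);


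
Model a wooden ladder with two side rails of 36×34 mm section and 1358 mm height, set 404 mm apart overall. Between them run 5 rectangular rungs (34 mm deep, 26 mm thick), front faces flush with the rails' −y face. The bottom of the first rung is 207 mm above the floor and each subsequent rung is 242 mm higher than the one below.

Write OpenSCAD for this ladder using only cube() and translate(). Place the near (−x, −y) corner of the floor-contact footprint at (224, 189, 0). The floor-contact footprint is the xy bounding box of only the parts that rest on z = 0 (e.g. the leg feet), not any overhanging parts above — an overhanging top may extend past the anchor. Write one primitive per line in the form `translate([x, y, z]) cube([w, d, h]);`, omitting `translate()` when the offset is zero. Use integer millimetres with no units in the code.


// rung span = 404 - 2*36 = 332
// rung[k] z = 207 + k*242
translate([224, 189, 0]) cube([36, 34, 1358]);
translate([592, 189, 0]) cube([36, 34, 1358]);
translate([260, 189, 207]) cube([332, 34, 26]);
translate([260, 189, 449]) cube([332, 34, 26]);
translate([260, 189, 691]) cube([332, 34, 26]);
translate([260, 189, 933]) cube([332, 34, 26]);
translate([260, 189, 1175]) cube([332, 34, 26]);


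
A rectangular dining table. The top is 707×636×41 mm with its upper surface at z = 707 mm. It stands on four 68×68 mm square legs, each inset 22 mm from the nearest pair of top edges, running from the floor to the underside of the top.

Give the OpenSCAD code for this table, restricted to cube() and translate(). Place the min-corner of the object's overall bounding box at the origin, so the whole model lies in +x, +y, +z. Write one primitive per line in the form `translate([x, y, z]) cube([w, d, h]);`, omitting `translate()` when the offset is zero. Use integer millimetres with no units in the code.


// leg_h = 707 - 41 = 666
translate([0, 0, 666]) cube([707, 636, 41]);
translate([22, 22, 0]) cube([68, 68, 666]);
translate([617, 22, 0]) cube([68, 68, 666]);
translate([22, 546, 0]) cube([68, 68, 666]);
translate([617, 546, 0]) cube([68, 68, 666]);


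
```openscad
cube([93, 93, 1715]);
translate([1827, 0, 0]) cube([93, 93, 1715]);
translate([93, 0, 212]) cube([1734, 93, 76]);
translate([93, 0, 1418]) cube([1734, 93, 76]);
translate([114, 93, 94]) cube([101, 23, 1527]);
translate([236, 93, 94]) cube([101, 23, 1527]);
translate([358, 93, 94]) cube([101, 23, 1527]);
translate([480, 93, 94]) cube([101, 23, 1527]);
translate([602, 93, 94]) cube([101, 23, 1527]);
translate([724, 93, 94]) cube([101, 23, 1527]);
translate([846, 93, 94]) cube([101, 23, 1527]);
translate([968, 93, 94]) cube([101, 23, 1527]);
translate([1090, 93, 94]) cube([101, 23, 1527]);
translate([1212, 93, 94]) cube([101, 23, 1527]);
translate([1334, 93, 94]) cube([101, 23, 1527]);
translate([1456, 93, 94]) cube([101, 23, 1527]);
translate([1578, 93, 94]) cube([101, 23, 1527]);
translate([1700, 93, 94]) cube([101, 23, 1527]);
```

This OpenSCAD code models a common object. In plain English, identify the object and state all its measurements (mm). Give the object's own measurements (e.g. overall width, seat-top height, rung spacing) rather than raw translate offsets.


A fence section. Two 93×93 mm posts, 1715 mm tall, stand on the floor with a clear span of 1734 mm between their inner faces. Two horizontal rails of 93×76 mm section span the gap between the posts with their undersides at z = 212 mm and z = 1418 mm, flush with the posts' −y face. 14 pickets, each 101 mm wide, 23 mm thick and 1527 mm tall, are fixed to the +y face of the rails with their bottoms at z = 94 mm, spaced across the span with a 21 mm gap after the −x post and between neighbouring pickets, with 26 mm left before the +x post.


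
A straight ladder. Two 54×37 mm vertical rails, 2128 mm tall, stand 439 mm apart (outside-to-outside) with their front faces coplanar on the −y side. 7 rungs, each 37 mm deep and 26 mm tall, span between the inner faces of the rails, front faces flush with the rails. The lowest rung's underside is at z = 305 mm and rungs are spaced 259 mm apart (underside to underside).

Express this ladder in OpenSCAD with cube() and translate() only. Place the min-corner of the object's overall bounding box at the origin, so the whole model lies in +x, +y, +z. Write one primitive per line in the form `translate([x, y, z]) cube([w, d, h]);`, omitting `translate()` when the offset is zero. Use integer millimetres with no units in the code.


cube([54, 37, 2128]);
translate([385, 0, 0]) cube([54, 37, 2128]);
translate([54, 0, 305]) cube([331, 37, 26]);
translate([54, 0, 564]) cube([331, 37, 26]);
translate([54, 0, 823]) cube([331, 37, 26]);
translate([54, 0, 1082]) cube([331, 37, 26]);
translate([54, 0, 1341]) cube([331, 37, 26]);
translate([54, 0, 1600]) cube([331, 37, 26]);
translate([54, 0, 1859]) cube([331, 37, 26]);


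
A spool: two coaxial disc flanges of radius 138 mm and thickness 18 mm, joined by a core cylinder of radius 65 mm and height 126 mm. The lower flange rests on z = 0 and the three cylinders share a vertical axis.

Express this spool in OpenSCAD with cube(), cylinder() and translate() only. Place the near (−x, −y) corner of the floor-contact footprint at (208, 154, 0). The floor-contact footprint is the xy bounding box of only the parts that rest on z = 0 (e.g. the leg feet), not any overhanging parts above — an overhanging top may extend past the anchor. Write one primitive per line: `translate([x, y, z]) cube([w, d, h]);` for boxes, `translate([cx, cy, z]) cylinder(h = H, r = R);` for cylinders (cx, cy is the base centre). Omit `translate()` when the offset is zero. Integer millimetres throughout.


translate([346, 292, 0]) cylinder(h = 18, r = 138);
translate([346, 292, 18]) cylinder(h = 126, r = 65);
translate([346, 292, 144]) cylinder(h = 18, r = 138);


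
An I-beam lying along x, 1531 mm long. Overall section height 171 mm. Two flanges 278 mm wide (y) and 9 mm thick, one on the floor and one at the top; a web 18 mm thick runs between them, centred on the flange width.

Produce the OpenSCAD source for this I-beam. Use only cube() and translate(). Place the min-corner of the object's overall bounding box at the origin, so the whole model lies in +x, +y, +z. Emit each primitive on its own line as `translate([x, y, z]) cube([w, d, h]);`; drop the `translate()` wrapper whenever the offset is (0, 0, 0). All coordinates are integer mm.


cube([1531, 278, 9]);
translate([0, 130, 9]) cube([1531, 18, 153]);
translate([0, 0, 162]) cube([1531, 278, 9]);


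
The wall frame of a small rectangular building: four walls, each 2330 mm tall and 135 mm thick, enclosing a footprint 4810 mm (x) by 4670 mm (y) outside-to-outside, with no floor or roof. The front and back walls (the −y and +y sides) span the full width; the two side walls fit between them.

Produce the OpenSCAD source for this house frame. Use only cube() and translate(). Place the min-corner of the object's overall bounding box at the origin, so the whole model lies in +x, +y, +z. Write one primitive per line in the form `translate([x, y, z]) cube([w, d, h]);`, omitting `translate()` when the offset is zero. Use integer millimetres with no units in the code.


cube([4810, 135, 2330]);
translate([0, 4535, 0]) cube([4810, 135, 2330]);
translate([0, 135, 0]) cube([135, 4400, 2330]);
translate([4675, 135, 0]) cube([135, 4400, 2330]);


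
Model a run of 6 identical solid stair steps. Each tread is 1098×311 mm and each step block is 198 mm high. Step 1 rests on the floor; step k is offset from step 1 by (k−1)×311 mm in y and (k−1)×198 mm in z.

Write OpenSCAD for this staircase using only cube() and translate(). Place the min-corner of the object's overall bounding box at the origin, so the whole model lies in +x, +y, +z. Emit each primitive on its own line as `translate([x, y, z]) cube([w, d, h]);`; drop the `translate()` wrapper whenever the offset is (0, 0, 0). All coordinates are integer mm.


cube([1098, 311, 198]);
translate([0, 311, 198]) cube([1098, 311, 198]);
translate([0, 622, 396]) cube([1098, 311, 198]);
translate([0, 933, 594]) cube([1098, 311, 198]);
translate([0, 1244, 792]) cube([1098, 311, 198]);
translate([0, 1555, 990]) cube([1098, 311, 198]);


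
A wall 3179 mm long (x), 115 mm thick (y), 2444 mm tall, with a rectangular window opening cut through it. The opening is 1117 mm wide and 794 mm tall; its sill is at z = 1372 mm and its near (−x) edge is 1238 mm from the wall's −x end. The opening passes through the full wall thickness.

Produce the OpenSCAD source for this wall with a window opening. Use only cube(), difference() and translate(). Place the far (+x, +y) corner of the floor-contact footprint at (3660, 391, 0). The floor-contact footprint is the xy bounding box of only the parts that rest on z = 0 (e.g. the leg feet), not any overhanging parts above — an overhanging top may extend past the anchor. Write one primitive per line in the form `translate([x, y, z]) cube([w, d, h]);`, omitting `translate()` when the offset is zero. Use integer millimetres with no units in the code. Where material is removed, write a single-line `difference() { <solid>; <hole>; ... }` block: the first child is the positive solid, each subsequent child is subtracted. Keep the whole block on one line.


difference() { translate([481, 276, 0]) cube([3179, 115, 2444]); translate([1719, 276, 1372]) cube([1117, 115, 794]); }


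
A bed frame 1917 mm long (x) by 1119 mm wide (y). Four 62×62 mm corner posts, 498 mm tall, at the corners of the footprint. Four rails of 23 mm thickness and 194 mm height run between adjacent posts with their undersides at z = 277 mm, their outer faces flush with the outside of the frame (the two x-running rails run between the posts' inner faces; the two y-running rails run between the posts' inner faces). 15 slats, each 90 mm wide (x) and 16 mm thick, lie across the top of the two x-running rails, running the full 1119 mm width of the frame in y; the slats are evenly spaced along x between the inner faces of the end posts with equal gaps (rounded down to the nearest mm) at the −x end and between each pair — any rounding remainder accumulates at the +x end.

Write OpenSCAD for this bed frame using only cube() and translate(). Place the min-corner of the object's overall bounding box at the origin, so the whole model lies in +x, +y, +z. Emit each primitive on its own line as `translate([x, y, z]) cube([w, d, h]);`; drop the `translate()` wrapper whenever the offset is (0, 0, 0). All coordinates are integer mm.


cube([62, 62, 498]);
translate([0, 1057, 0]) cube([62, 62, 498]);
translate([1855, 0, 0]) cube([62, 62, 498]);
translate([1855, 1057, 0]) cube([62, 62, 498]);
translate([62, 0, 277]) cube([1793, 23, 194]);
translate([62, 1096, 277]) cube([1793, 23, 194]);
translate([0, 62, 277]) cube([23, 995, 194]);
translate([1894, 62, 277]) cube([23, 995, 194]);
translate([89, 0, 471]) cube([90, 1119, 16]);
translate([206, 0, 471]) cube([90, 1119, 16]);
translate([323, 0, 471]) cube([90, 1119, 16]);
translate([440, 0, 471]) cube([90, 1119, 16]);
translate([557, 0, 471]) cube([90, 1119, 16]);
translate([674, 0, 471]) cube([90, 1119, 16]);
translate([791, 0, 471]) cube([90, 1119, 16]);
translate([908, 0, 471]) cube([90, 1119, 16]);
translate([1025, 0, 471]) cube([90, 1119, 16]);
translate([1142, 0, 471]) cube([90, 1119, 16]);
translate([1259, 0, 471]) cube([90, 1119, 16]);
translate([1376, 0, 471]) cube([90, 1119, 16]);
translate([1493, 0, 471]) cube([90, 1119, 16]);
translate([1610, 0, 471]) cube([90, 1119, 16]);
translate([1727, 0, 471]) cube([90, 1119, 16]);


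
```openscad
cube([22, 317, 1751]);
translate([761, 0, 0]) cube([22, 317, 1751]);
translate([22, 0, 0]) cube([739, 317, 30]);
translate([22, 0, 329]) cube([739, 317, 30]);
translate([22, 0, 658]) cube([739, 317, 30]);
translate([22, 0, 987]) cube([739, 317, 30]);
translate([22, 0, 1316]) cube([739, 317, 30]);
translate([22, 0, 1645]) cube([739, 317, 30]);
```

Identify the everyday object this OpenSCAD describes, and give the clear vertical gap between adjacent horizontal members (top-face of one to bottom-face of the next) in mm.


A bookshelf. The clear shelf gap is 299 mm.

Two tall side panels with 6 horizontal boards between them — a bookshelf. The first two shelf undersides are at z = 0 and z = 329; with shelf thickness 30, the clear gap is 329 − 0 − 30 = 299 mm.


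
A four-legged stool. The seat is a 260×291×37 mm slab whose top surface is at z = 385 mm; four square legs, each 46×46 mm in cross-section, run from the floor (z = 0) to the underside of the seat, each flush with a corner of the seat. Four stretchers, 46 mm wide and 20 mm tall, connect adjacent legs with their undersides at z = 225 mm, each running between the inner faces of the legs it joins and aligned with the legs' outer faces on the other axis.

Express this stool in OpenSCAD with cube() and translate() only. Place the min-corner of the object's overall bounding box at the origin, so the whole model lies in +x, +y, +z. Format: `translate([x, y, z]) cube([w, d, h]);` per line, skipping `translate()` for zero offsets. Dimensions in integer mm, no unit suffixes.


translate([0, 0, 348]) cube([260, 291, 37]);
cube([46, 46, 348]);
translate([214, 0, 0]) cube([46, 46, 348]);
translate([0, 245, 0]) cube([46, 46, 348]);
translate([214, 245, 0]) cube([46, 46, 348]);
translate([46, 0, 225]) cube([168, 46, 20]);
translate([46, 245, 225]) cube([168, 46, 20]);
translate([0, 46, 225]) cube([46, 199, 20]);
translate([214, 46, 225]) cube([46, 199, 20]);


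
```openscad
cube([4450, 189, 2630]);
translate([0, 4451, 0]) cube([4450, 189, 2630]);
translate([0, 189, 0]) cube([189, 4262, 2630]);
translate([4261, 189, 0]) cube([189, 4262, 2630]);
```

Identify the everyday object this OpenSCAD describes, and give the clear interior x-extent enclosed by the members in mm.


A house (or room) frame. The interior width is 4072 mm.

Four 2630 mm walls enclosing a rectangle with no floor or roof — a room or house frame. Outside width is 4450 mm and wall thickness is 189 mm, so the interior width is 4450 − 2 × 189 = 4072 mm.


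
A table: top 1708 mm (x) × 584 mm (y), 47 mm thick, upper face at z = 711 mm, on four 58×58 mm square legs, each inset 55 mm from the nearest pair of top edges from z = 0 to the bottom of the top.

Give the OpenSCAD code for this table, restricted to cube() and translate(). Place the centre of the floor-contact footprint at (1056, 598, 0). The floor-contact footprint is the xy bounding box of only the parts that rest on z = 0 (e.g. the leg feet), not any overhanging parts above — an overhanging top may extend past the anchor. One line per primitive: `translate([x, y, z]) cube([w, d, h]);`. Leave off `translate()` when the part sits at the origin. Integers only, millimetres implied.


translate([202, 306, 664]) cube([1708, 584, 47]);
translate([257, 361, 0]) cube([58, 58, 664]);
translate([1797, 361, 0]) cube([58, 58, 664]);
translate([257, 777, 0]) cube([58, 58, 664]);
translate([1797, 777, 0]) cube([58, 58, 664]);


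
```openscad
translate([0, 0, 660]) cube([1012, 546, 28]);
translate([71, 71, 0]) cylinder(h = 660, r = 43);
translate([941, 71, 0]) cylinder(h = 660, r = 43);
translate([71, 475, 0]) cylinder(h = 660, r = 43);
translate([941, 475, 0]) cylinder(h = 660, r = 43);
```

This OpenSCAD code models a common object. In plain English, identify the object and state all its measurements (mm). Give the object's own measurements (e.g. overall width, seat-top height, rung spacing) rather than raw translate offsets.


A rectangular dining table. The top is 1012×546×28 mm with its upper surface at z = 688 mm. It stands on four round legs of 86 mm diameter, each leg's bounding box inset 28 mm from the nearest pair of top edges, running from the floor to the underside of the top.


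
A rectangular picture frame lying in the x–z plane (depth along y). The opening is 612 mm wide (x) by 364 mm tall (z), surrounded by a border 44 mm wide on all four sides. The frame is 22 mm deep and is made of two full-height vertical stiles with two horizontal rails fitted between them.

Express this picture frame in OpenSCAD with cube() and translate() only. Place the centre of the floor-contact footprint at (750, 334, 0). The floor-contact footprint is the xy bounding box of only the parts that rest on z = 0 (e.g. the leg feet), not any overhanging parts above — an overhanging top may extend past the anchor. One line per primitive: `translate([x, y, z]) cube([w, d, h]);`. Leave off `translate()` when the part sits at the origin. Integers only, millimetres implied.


translate([400, 323, 0]) cube([44, 22, 452]);
translate([1056, 323, 0]) cube([44, 22, 452]);
translate([444, 323, 0]) cube([612, 22, 44]);
translate([444, 323, 408]) cube([612, 22, 44]);


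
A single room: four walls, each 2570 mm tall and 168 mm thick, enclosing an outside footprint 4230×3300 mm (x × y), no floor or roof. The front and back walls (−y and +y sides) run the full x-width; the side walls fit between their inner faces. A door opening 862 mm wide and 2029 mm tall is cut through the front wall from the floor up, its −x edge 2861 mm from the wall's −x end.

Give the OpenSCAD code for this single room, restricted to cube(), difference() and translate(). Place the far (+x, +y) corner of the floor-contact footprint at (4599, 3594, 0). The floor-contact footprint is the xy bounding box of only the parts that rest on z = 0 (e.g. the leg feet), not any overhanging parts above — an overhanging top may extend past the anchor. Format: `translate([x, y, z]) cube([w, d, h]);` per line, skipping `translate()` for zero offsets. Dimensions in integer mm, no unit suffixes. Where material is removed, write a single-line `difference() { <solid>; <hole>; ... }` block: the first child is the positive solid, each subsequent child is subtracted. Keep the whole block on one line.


difference() { translate([369, 294, 0]) cube([4230, 168, 2570]); translate([3230, 294, 0]) cube([862, 168, 2029]); }
translate([369, 3426, 0]) cube([4230, 168, 2570]);
translate([369, 462, 0]) cube([168, 2964, 2570]);
translate([4431, 462, 0]) cube([168, 2964, 2570]);


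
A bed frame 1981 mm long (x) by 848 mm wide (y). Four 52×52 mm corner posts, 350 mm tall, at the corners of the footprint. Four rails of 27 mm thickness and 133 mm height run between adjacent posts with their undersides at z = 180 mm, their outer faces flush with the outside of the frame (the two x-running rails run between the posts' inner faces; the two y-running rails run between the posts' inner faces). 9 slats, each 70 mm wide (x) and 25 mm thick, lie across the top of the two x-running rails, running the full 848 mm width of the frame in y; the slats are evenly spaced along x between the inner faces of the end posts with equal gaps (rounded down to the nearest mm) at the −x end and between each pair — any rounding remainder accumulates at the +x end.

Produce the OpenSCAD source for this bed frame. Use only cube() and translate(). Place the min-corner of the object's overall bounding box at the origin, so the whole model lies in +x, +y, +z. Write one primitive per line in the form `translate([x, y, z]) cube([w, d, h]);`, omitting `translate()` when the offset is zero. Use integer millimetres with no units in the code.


cube([52, 52, 350]);
translate([0, 796, 0]) cube([52, 52, 350]);
translate([1929, 0, 0]) cube([52, 52, 350]);
translate([1929, 796, 0]) cube([52, 52, 350]);
translate([52, 0, 180]) cube([1877, 27, 133]);
translate([52, 821, 180]) cube([1877, 27, 133]);
translate([0, 52, 180]) cube([27, 744, 133]);
translate([1954, 52, 180]) cube([27, 744, 133]);
translate([176, 0, 313]) cube([70, 848, 25]);
translate([370, 0, 313]) cube([70, 848, 25]);
translate([564, 0, 313]) cube([70, 848, 25]);
translate([758, 0, 313]) cube([70, 848, 25]);
translate([952, 0, 313]) cube([70, 848, 25]);
translate([1146, 0, 313]) cube([70, 848, 25]);
translate([1340, 0, 313]) cube([70, 848, 25]);
translate([1534, 0, 313]) cube([70, 848, 25]);
translate([1728, 0, 313]) cube([70, 848, 25]);


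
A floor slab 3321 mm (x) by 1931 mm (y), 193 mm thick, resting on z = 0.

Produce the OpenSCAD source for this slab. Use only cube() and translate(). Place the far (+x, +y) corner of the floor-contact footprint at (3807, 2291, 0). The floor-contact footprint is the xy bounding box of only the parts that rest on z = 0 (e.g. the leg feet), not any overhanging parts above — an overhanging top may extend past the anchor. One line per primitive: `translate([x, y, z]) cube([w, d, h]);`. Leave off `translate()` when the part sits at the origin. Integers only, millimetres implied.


translate([486, 360, 0]) cube([3321, 1931, 193]);


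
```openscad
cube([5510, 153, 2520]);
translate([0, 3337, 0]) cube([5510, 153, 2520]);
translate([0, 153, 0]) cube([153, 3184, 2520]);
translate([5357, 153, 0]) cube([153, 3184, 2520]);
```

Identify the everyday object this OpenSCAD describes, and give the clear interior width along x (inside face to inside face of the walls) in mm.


A house (or room) frame. The interior width is 5204 mm.

Four 2520 mm walls enclosing a rectangle with no floor or roof — a room or house frame. Outside width is 5510 mm and wall thickness is 153 mm, so the interior width is 5510 − 2 × 153 = 5204 mm.


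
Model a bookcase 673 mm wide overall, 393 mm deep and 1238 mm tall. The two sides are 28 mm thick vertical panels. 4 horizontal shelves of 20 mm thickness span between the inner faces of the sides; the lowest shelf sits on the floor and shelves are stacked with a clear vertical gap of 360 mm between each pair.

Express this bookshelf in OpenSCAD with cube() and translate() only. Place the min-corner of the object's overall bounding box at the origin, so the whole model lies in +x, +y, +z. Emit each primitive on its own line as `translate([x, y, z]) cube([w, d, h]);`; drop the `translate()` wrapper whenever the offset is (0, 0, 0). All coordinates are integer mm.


cube([28, 393, 1238]);
translate([645, 0, 0]) cube([28, 393, 1238]);
translate([28, 0, 0]) cube([617, 393, 20]);
translate([28, 0, 380]) cube([617, 393, 20]);
translate([28, 0, 760]) cube([617, 393, 20]);
translate([28, 0, 1140]) cube([617, 393, 20]);


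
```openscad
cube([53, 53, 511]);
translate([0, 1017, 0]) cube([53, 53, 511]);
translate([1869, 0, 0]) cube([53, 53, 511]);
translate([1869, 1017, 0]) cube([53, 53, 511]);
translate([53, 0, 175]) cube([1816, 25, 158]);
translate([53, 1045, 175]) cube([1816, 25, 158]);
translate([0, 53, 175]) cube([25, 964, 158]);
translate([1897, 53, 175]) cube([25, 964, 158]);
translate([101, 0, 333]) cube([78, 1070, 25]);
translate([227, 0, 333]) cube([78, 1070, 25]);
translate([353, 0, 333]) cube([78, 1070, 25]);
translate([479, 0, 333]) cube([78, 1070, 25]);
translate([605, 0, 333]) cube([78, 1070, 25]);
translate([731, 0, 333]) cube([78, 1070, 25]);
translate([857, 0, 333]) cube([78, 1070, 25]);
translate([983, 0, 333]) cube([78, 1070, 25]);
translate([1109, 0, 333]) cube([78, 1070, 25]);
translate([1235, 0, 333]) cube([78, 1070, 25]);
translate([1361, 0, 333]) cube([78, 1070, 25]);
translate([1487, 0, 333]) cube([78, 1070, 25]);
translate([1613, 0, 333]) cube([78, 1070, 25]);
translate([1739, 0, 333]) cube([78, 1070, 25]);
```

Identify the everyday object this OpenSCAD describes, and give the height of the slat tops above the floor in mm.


A bed frame. The slat-top height is 358 mm.

Four posts, four rails, and a row of slats — a bed frame. Slats sit on the rails at z = 175 + 158 = 333; with slat thickness 25, the top is 358 mm.


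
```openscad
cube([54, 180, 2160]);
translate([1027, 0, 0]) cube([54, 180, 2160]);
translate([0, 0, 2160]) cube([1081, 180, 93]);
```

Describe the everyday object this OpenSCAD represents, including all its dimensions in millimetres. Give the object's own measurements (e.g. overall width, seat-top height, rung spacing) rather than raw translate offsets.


A door frame. The clear opening is 973 mm wide and 2160 mm high. Two 54 mm wide jambs, 180 mm deep, stand either side of the opening from the floor to the top of the opening. A 93 mm thick head sits across the top of both jambs, spanning the full outside width of the frame.


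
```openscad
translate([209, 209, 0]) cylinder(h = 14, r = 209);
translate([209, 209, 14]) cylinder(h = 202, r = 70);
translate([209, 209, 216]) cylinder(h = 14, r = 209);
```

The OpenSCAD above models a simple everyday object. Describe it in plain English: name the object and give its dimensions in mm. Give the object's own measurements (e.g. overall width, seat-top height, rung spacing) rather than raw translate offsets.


A spool: two coaxial disc flanges of radius 209 mm and thickness 14 mm, joined by a core cylinder of radius 70 mm and height 202 mm. The lower flange rests on z = 0 and the three cylinders share a vertical axis.


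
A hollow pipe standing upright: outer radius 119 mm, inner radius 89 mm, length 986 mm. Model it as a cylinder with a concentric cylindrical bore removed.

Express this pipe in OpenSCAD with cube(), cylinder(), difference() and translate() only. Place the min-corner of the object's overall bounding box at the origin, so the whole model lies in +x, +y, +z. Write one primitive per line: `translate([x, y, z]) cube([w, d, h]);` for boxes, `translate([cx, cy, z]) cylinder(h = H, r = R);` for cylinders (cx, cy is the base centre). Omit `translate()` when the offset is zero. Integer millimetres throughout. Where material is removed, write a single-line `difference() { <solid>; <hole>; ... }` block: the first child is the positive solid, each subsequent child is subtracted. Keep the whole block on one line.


difference() { translate([119, 119, 0]) cylinder(h = 986, r = 119); translate([119, 119, 0]) cylinder(h = 986, r = 89); }


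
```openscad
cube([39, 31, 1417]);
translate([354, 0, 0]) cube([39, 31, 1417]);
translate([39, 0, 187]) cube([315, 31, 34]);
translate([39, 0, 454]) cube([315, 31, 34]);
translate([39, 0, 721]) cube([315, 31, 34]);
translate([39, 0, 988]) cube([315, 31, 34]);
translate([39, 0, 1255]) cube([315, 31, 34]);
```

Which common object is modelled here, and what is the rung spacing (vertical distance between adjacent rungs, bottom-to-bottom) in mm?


A ladder. The rung spacing is 267 mm.

Two tall 39×31 posts with 5 short bars between them — a ladder. Adjacent rungs sit at z = 187 and z = 454, so the spacing is 454 − 187 = 267 mm.


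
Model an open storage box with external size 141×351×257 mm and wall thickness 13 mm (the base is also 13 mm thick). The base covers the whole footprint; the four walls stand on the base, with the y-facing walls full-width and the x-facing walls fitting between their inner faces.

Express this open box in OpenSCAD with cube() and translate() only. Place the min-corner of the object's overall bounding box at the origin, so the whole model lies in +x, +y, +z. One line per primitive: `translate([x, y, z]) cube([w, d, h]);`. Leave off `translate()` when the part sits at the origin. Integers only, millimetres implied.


cube([141, 351, 13]);
translate([0, 0, 13]) cube([141, 13, 244]);
translate([0, 338, 13]) cube([141, 13, 244]);
translate([0, 13, 13]) cube([13, 325, 244]);
translate([128, 13, 13]) cube([13, 325, 244]);


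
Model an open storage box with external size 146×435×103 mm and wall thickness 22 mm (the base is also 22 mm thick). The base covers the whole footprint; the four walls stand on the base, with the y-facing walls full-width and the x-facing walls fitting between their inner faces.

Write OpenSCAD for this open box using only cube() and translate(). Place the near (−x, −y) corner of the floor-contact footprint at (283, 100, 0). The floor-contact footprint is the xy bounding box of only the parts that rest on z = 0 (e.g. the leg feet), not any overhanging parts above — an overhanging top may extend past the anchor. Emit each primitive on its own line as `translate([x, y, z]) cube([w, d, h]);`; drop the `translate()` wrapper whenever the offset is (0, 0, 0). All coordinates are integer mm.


translate([283, 100, 0]) cube([146, 435, 22]);
translate([283, 100, 22]) cube([146, 22, 81]);
translate([283, 513, 22]) cube([146, 22, 81]);
translate([283, 122, 22]) cube([22, 391, 81]);
translate([407, 122, 22]) cube([22, 391, 81]);


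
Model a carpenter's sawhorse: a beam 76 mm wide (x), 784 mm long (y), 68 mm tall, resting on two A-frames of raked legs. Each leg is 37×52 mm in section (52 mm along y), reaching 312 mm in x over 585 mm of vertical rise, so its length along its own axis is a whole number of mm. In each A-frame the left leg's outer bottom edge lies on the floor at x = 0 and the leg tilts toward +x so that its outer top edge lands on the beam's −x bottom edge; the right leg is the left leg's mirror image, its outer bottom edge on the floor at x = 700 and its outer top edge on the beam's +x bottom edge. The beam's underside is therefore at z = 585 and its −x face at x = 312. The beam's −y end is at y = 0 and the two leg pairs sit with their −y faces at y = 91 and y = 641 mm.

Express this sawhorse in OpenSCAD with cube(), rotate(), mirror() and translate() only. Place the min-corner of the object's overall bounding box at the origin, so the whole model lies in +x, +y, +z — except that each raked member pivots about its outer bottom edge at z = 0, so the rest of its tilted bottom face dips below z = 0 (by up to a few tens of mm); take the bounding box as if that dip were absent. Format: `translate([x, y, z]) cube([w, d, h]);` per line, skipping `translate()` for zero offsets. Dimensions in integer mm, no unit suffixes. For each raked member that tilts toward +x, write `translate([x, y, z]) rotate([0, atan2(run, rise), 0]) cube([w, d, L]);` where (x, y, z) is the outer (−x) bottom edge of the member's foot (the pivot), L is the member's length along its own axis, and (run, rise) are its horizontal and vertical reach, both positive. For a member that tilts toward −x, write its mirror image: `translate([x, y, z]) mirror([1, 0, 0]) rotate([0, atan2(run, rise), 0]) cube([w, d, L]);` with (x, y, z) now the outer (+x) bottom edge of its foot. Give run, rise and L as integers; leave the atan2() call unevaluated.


// leg length = √(312² + 585²) = 663
// right-leg outer foot x = 2·312 + 76 = 700
// beam min-corner = (312, 0, 585)
translate([312, 0, 585]) cube([76, 784, 68]);
translate([0, 91, 0]) rotate([0, atan2(312, 585), 0]) cube([37, 52, 663]);
translate([700, 91, 0]) mirror([1, 0, 0]) rotate([0, atan2(312, 585), 0]) cube([37, 52, 663]);
translate([0, 641, 0]) rotate([0, atan2(312, 585), 0]) cube([37, 52, 663]);
translate([700, 641, 0]) mirror([1, 0, 0]) rotate([0, atan2(312, 585), 0]) cube([37, 52, 663]);


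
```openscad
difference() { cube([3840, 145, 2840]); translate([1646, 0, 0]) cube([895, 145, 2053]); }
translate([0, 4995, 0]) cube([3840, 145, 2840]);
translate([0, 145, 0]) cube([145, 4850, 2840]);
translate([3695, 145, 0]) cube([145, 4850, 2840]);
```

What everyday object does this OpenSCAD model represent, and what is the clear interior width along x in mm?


A single room. The interior width is 3550 mm.

Four walls enclosing a rectangle with a door in the front wall — a room. Outside width 3840 minus two 145 mm walls gives 3550 mm.


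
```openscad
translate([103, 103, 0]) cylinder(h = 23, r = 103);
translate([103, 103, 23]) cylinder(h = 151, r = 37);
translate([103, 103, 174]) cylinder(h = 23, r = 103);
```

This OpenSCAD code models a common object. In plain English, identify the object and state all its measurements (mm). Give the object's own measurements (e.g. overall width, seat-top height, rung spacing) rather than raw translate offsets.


A spool: two coaxial disc flanges of radius 103 mm and thickness 23 mm, joined by a core cylinder of radius 37 mm and height 151 mm. The lower flange rests on z = 0 and the three cylinders share a vertical axis.


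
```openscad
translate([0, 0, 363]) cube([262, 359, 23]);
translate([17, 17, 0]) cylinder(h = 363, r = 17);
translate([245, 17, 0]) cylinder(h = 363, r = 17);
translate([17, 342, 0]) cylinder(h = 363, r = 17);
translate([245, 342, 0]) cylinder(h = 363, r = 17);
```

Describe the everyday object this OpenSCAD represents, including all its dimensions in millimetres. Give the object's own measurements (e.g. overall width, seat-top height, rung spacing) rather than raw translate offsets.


A simple wooden stool: a rectangular seat 262 mm (x) by 359 mm (y), 23 mm thick, top face at z = 386 mm, on four round legs, each 34 mm in diameter. The legs rest on z = 0, each leg's axis is inset half a diameter from the nearest pair of seat edges (so the leg's bounding box is flush with the corner).


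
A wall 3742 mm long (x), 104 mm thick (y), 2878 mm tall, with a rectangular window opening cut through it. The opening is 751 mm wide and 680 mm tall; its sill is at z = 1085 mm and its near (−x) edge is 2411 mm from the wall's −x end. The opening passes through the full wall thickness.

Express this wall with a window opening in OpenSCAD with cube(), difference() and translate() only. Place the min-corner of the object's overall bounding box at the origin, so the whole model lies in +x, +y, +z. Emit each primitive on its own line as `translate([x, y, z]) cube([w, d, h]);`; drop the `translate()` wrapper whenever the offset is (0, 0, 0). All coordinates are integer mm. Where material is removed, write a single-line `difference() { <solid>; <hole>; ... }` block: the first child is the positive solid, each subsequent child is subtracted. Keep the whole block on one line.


difference() { cube([3742, 104, 2878]); translate([2411, 0, 1085]) cube([751, 104, 680]); }


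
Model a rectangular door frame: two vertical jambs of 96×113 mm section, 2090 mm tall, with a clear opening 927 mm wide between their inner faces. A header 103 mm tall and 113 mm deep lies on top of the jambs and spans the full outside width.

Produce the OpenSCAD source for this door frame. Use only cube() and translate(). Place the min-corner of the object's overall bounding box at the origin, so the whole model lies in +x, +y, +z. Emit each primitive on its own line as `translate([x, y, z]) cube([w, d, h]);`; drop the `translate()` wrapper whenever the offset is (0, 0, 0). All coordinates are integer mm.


cube([96, 113, 2090]);
translate([1023, 0, 0]) cube([96, 113, 2090]);
translate([0, 0, 2090]) cube([1119, 113, 103]);


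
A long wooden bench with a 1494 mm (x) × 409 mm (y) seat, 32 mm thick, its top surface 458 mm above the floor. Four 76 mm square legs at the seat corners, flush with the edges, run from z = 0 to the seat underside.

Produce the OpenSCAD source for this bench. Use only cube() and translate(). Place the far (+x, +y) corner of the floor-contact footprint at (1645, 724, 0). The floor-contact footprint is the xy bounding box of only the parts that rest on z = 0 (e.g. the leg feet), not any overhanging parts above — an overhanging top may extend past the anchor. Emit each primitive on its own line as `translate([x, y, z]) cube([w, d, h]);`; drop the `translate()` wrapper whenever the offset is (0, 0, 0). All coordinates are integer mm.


translate([151, 315, 426]) cube([1494, 409, 32]);
translate([151, 315, 0]) cube([76, 76, 426]);
translate([151, 648, 0]) cube([76, 76, 426]);
translate([1569, 315, 0]) cube([76, 76, 426]);
translate([1569, 648, 0]) cube([76, 76, 426]);


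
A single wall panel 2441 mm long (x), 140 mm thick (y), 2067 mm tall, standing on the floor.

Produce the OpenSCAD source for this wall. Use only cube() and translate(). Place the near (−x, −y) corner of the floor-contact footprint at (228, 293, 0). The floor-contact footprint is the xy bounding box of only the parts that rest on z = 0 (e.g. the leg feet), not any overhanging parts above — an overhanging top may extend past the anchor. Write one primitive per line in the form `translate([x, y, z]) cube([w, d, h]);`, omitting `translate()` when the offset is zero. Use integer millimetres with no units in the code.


translate([228, 293, 0]) cube([2441, 140, 2067]);


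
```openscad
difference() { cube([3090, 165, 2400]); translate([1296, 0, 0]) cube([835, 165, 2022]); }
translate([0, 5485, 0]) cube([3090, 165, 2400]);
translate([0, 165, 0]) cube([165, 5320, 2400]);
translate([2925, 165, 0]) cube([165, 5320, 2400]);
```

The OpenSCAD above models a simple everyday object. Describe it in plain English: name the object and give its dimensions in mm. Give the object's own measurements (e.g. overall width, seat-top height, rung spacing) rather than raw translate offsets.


A single room: four walls, each 2400 mm tall and 165 mm thick, enclosing an outside footprint 3090×5650 mm (x × y), no floor or roof. The front and back walls (−y and +y sides) run the full x-width; the side walls fit between their inner faces. A door opening 835 mm wide and 2022 mm tall is cut through the front wall from the floor up, its −x edge 1296 mm from the wall's −x end.
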